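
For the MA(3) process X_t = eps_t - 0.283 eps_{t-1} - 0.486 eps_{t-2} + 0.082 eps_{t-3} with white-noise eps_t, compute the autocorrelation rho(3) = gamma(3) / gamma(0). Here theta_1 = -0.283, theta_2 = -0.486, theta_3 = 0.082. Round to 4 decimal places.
\rho(3) = 0.0620

For an MA(q) process with theta_0 = 1, the autocovariance is
  gamma(k) = sigma^2 * sum_{i=0..q-k} theta_i * theta_{i+k},
and rho(k) = gamma(k) / gamma(0). Sigma^2 cancels.
  numerator   = (1)*(0.082) = 0.082.
  denominator = (1)^2 + (-0.283)^2 + (-0.486)^2 + (0.082)^2 = 1.323009.
  rho(3) = 0.082 / 1.323009 = 0.0620.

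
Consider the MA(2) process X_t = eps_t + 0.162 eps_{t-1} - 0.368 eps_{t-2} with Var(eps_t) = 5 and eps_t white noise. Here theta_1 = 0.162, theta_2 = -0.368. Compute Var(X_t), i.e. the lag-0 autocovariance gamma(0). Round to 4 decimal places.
\gamma(0) = 5.8083

For an MA(q) process X_t = eps_t + sum_i theta_i eps_{t-i} with
Var(eps_t) = sigma^2, the variance is
  gamma(0) = sigma^2 * (1 + sum_i theta_i^2).
  sum_i theta_i^2 = (0.162)^2 + (-0.368)^2 = 0.026244 + 0.135424 = 0.161668.
  gamma(0) = 5 * (1 + 0.161668) = 5 * 1.161668 = 5.80834, which rounds to 5.8083.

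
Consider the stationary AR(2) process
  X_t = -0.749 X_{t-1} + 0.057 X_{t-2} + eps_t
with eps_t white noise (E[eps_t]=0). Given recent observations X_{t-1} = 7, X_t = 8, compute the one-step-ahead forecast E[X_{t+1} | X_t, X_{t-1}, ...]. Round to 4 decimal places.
E[X_{t+1} \mid \mathcal F_t] = -5.5930

For an AR(p) model X_t = c + sum_i phi_i X_{t-i} + eps_t, the
one-step-ahead conditional mean is
  E[X_{t+1} | X_t, ...] = c + sum_i phi_i X_{t+1-i}.
Substitute known values:
  E[X_{t+1} | ...] = (-0.749) * (8) + (0.057) * (7)
                   = -5.5930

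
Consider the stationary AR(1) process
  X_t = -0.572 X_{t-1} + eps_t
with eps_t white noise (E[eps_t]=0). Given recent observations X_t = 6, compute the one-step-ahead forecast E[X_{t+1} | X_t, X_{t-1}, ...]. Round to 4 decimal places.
E[X_{t+1} \mid \mathcal F_t] = -3.4320

For an AR(p) model X_t = c + sum_i phi_i X_{t-i} + eps_t, the
one-step-ahead conditional mean is
  E[X_{t+1} | X_t, ...] = c + sum_i phi_i X_{t+1-i}.
Substitute known values:
  E[X_{t+1} | ...] = (-0.572) * (6)
                   = -3.4320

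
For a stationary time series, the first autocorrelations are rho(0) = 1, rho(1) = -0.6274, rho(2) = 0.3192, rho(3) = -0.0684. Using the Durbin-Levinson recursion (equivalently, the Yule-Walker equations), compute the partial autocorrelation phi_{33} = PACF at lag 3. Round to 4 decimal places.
\phi_{33} = 0.1330

The PACF at lag k is phi_{kk}, the last component of the solution
to the Yule-Walker system G_k phi = r_k where
  (G_k)_{ij} = rho(|i - j|), (r_k)_i = rho(i), i,j = 1..k.
Equivalently, Durbin-Levinson gives phi_{kk} iteratively:
  phi_{11} = rho(1)
  phi_{kk} = [rho(k) - sum_{j=1..k-1} phi_{k-1,j} rho(k-j)]
            / [1 - sum_{j=1..k-1} phi_{k-1,j} rho(j)],
  phi_{k,j} = phi_{k-1,j} - phi_{kk} phi_{k-1,k-j},  j = 1..k-1.
Step k = 1:
  phi_11 = rho(1) = -0.6274.
Step k = 2:
  phi_22 = [rho(2) - phi_11 rho(1)] / [1 - phi_11 rho(1)] = [0.3192 - (-0.6274)(-0.6274)] / [1 - (-0.6274)(-0.6274)]
         = -0.07443076 / 0.60636924 = -0.122748.
  Update: phi_21 = phi_11 - phi_22 phi_11 = -0.6274 - (-0.122748)(-0.6274) = -0.704412.
Step k = 3:
  phi_33 = [rho(3) - phi_21 rho(2) - phi_22 rho(1)] / [1 - phi_21 rho(1) - phi_22 rho(2)]
    numerator   = -0.0684 - (-0.704412)(0.3192) - (-0.122748)(-0.6274) = 0.07943614
    denominator = 1 - (-0.704412)(-0.6274) - (-0.122748)(0.3192) = 0.59723299
  phi_33 = 0.07943614 / 0.59723299 = 0.133.
Therefore phi_{33} = 0.1330.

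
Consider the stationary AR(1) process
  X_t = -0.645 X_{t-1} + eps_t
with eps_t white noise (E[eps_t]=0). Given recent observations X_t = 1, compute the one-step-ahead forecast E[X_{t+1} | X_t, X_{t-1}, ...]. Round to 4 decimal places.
E[X_{t+1} \mid \mathcal F_t] = -0.6450

For an AR(p) model X_t = c + sum_i phi_i X_{t-i} + eps_t, the
one-step-ahead conditional mean is
  E[X_{t+1} | X_t, ...] = c + sum_i phi_i X_{t+1-i}.
Substitute known values:
  E[X_{t+1} | ...] = (-0.645) * (1)
                   = -0.6450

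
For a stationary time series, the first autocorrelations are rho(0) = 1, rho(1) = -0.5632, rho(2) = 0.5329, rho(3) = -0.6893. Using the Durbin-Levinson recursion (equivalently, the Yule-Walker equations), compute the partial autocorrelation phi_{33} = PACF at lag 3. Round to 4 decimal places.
\phi_{33} = -0.4979

The PACF at lag k is phi_{kk}, the last component of the solution
to the Yule-Walker system G_k phi = r_k where
  (G_k)_{ij} = rho(|i - j|), (r_k)_i = rho(i), i,j = 1..k.
Equivalently, Durbin-Levinson gives phi_{kk} iteratively:
  phi_{11} = rho(1)
  phi_{kk} = [rho(k) - sum_{j=1..k-1} phi_{k-1,j} rho(k-j)]
            / [1 - sum_{j=1..k-1} phi_{k-1,j} rho(j)],
  phi_{k,j} = phi_{k-1,j} - phi_{kk} phi_{k-1,k-j},  j = 1..k-1.
Step k = 1:
  phi_11 = rho(1) = -0.5632.
Step k = 2:
  phi_22 = [rho(2) - phi_11 rho(1)] / [1 - phi_11 rho(1)] = [0.5329 - (-0.5632)(-0.5632)] / [1 - (-0.5632)(-0.5632)]
         = 0.21570576 / 0.68280576 = 0.315911.
  Update: phi_21 = phi_11 - phi_22 phi_11 = -0.5632 - (0.315911)(-0.5632) = -0.385279.
Step k = 3:
  phi_33 = [rho(3) - phi_21 rho(2) - phi_22 rho(1)] / [1 - phi_21 rho(1) - phi_22 rho(2)]
    numerator   = -0.6893 - (-0.385279)(0.5329) - (0.315911)(-0.5632) = -0.30606382
    denominator = 1 - (-0.385279)(-0.5632) - (0.315911)(0.5329) = 0.61466197
  phi_33 = -0.30606382 / 0.61466197 = -0.4979.
Therefore phi_{33} = -0.4979.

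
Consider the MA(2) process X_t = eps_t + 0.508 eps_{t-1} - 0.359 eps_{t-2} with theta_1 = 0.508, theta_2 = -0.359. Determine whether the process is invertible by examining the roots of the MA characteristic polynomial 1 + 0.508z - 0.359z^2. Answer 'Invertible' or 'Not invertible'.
\text{Invertible}

The MA(q) characteristic polynomial is P(z) = 1 + 0.508z - 0.359z^2.
Invertibility requires all roots to lie outside the unit circle, i.e. |z| > 1 for every root.
Set 1 + (0.508) z + (-0.359) z^2 = 0, i.e. a z^2 + b z + c = 0 with a = -0.359, b = 0.508, c = 1.
Discriminant D = b^2 - 4ac = (0.508)^2 - 4*(-0.359)*1 = 0.258064 - (-1.436) = 1.694064.
D >= 0, so the roots are real: z = (-b +/- sqrt(D)) / (2a) = (-0.508 +/- 1.301562) / (-0.718).
  z_1 = (-0.508 + 1.301562) / (-0.718) = -1.1052,   |z_1| = 1.1052.
  z_2 = (-0.508 - 1.301562) / (-0.718) = 2.5203,   |z_2| = 2.5203.
Moduli of all roots: 1.1052, 2.5203.
All moduli strictly greater than 1? Yes.
Verdict: Invertible.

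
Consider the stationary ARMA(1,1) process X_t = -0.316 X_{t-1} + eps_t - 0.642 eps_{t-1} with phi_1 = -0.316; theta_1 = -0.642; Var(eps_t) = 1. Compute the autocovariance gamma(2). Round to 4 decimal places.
\gamma(2) = 0.4045

Multiply the model equation by X_{t-k} and take expectations. With theta_0 = psi_0 = 1 and psi_j the MA(infinity) weights, this gives
  gamma(k) - sum_i phi_i gamma(k-i) = c_k,
  c_k = sigma^2 * sum_{j=k..q} theta_j psi_{j-k}   (c_k = 0 for k > q),
using gamma(-m) = gamma(m).
psi-weights needed (psi_j = theta_j + sum_i phi_i psi_{j-i}):
  psi_1 = theta_1 + phi_1 = -0.642 + (-0.316) = -0.958
Right-hand sides:
  c_0 = sigma^2 (1 + theta_1 psi_1) = 1 * (1 + (-0.642)(-0.958)) = 1 * 1.615036 = 1.615036
  c_1 = sigma^2 theta_1 = 1 * (-0.642) = -0.642
  c_2 = 0
Equations for k = 0 and k = 1 (AR order 1):
  gamma(0) = phi_1 gamma(1) + c_0
  gamma(1) = phi_1 gamma(0) + c_1
Substituting the second into the first: gamma(0) (1 - phi_1^2) = c_0 + phi_1 c_1, so
  gamma(0) = (c_0 + phi_1 c_1) / (1 - phi_1^2) = (1.615036 + (-0.316)(-0.642)) / (1 - (-0.316)^2) = 1.817908 / 0.900144 = 2.019575.
  gamma(1) = phi_1 gamma(0) + c_1 = (-0.316)(2.019575) + (-0.642) = -1.280186.
For k = 2 (> q): gamma(2) = phi_1 gamma(1) = (-0.316)(-1.280186) = 0.404539.
Therefore gamma(2) = 0.4045 (to 4 decimal places).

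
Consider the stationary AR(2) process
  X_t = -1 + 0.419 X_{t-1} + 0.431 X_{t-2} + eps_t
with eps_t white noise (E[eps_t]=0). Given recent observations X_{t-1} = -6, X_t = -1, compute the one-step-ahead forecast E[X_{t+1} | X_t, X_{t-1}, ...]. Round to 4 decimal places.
E[X_{t+1} \mid \mathcal F_t] = -4.0050

For an AR(p) model X_t = c + sum_i phi_i X_{t-i} + eps_t, the
one-step-ahead conditional mean is
  E[X_{t+1} | X_t, ...] = c + sum_i phi_i X_{t+1-i}.
Substitute known values:
  E[X_{t+1} | ...] = -1 + (0.419) * (-1) + (0.431) * (-6)
                   = -4.0050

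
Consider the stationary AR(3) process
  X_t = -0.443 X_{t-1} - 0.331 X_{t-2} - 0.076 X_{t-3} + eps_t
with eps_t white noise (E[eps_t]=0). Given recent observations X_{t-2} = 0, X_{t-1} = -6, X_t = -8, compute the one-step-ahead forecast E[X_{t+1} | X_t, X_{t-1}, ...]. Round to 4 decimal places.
E[X_{t+1} \mid \mathcal F_t] = 5.5300

For an AR(p) model X_t = c + sum_i phi_i X_{t-i} + eps_t, the
one-step-ahead conditional mean is
  E[X_{t+1} | X_t, ...] = c + sum_i phi_i X_{t+1-i}.
Substitute known values:
  E[X_{t+1} | ...] = (-0.443) * (-8) + (-0.331) * (-6) + (-0.076) * (0)
                   = 5.5300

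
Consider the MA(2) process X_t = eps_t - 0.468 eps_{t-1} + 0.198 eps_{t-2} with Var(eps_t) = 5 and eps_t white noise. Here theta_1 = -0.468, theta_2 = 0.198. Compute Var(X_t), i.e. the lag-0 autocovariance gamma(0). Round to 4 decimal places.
\gamma(0) = 6.2911

For an MA(q) process X_t = eps_t + sum_i theta_i eps_{t-i} with
Var(eps_t) = sigma^2, the variance is
  gamma(0) = sigma^2 * (1 + sum_i theta_i^2).
  sum_i theta_i^2 = (-0.468)^2 + (0.198)^2 = 0.219024 + 0.039204 = 0.258228.
  gamma(0) = 5 * (1 + 0.258228) = 5 * 1.258228 = 6.29114, which rounds to 6.2911.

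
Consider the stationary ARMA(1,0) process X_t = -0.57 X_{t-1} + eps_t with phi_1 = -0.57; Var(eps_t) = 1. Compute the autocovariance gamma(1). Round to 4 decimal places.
\gamma(1) = -0.8443

Multiply the model equation by X_{t-k} and take expectations. With theta_0 = psi_0 = 1 and psi_j the MA(infinity) weights, this gives
  gamma(k) - sum_i phi_i gamma(k-i) = c_k,
  c_k = sigma^2 * sum_{j=k..q} theta_j psi_{j-k}   (c_k = 0 for k > q),
using gamma(-m) = gamma(m).
Pure AR (q = 0): c_0 = sigma^2 = 1, c_k = 0 for k >= 1.
Equations for k = 0 and k = 1 (AR order 1):
  gamma(0) = phi_1 gamma(1) + c_0
  gamma(1) = phi_1 gamma(0) + c_1
Substituting the second into the first: gamma(0) (1 - phi_1^2) = c_0 + phi_1 c_1, so
  gamma(0) = c_0 / (1 - phi_1^2) = 1 / (1 - (-0.57)^2) = 1 / 0.6751 = 1.481262.
  gamma(1) = phi_1 gamma(0) = (-0.57)(1.481262) = -0.844319.
Therefore gamma(1) = -0.8443 (to 4 decimal places).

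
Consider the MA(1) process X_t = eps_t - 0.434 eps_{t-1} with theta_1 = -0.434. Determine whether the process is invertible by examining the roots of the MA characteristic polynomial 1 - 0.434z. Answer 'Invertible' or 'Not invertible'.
\text{Invertible}

The MA(q) characteristic polynomial is P(z) = 1 - 0.434z.
Invertibility requires all roots to lie outside the unit circle, i.e. |z| > 1 for every root.
This is linear in z: 1 + (-0.434) z = 0  =>  z = -1/(-0.434) = 2.304147,  |z| = 2.304147.
Moduli of all roots: 2.3041.
All moduli strictly greater than 1? Yes.
Verdict: Invertible.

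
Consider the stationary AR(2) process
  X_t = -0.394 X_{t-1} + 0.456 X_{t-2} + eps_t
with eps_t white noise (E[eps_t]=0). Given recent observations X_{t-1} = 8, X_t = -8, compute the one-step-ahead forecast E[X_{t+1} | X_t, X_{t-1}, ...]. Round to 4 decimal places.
E[X_{t+1} \mid \mathcal F_t] = 6.8000

For an AR(p) model X_t = c + sum_i phi_i X_{t-i} + eps_t, the
one-step-ahead conditional mean is
  E[X_{t+1} | X_t, ...] = c + sum_i phi_i X_{t+1-i}.
Substitute known values:
  E[X_{t+1} | ...] = (-0.394) * (-8) + (0.456) * (8)
                   = 6.8000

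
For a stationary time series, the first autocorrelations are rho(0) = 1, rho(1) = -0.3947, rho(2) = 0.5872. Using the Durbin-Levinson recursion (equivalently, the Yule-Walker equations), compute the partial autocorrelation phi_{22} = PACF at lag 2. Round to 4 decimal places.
\phi_{22} = 0.5110

The PACF at lag k is phi_{kk}, the last component of the solution
to the Yule-Walker system G_k phi = r_k where
  (G_k)_{ij} = rho(|i - j|), (r_k)_i = rho(i), i,j = 1..k.
Equivalently, Durbin-Levinson gives phi_{kk} iteratively:
  phi_{11} = rho(1)
  phi_{kk} = [rho(k) - sum_{j=1..k-1} phi_{k-1,j} rho(k-j)]
            / [1 - sum_{j=1..k-1} phi_{k-1,j} rho(j)],
  phi_{k,j} = phi_{k-1,j} - phi_{kk} phi_{k-1,k-j},  j = 1..k-1.
Step k = 1:
  phi_11 = rho(1) = -0.3947.
Step k = 2:
  phi_22 = [rho(2) - phi_11 rho(1)] / [1 - phi_11 rho(1)] = [0.5872 - (-0.3947)(-0.3947)] / [1 - (-0.3947)(-0.3947)]
         = 0.43141191 / 0.84421191 = 0.511.
Therefore phi_{22} = 0.5110.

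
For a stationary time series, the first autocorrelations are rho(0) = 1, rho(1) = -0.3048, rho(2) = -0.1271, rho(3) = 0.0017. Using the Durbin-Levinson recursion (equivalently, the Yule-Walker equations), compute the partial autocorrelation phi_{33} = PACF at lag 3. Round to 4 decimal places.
\phi_{33} = -0.1410

The PACF at lag k is phi_{kk}, the last component of the solution
to the Yule-Walker system G_k phi = r_k where
  (G_k)_{ij} = rho(|i - j|), (r_k)_i = rho(i), i,j = 1..k.
Equivalently, Durbin-Levinson gives phi_{kk} iteratively:
  phi_{11} = rho(1)
  phi_{kk} = [rho(k) - sum_{j=1..k-1} phi_{k-1,j} rho(k-j)]
            / [1 - sum_{j=1..k-1} phi_{k-1,j} rho(j)],
  phi_{k,j} = phi_{k-1,j} - phi_{kk} phi_{k-1,k-j},  j = 1..k-1.
Step k = 1:
  phi_11 = rho(1) = -0.3048.
Step k = 2:
  phi_22 = [rho(2) - phi_11 rho(1)] / [1 - phi_11 rho(1)] = [-0.1271 - (-0.3048)(-0.3048)] / [1 - (-0.3048)(-0.3048)]
         = -0.22000304 / 0.90709696 = -0.242535.
  Update: phi_21 = phi_11 - phi_22 phi_11 = -0.3048 - (-0.242535)(-0.3048) = -0.378725.
Step k = 3:
  phi_33 = [rho(3) - phi_21 rho(2) - phi_22 rho(1)] / [1 - phi_21 rho(1) - phi_22 rho(2)]
    numerator   = 0.0017 - (-0.378725)(-0.1271) - (-0.242535)(-0.3048) = -0.12036068
    denominator = 1 - (-0.378725)(-0.3048) - (-0.242535)(-0.1271) = 0.85373846
  phi_33 = -0.12036068 / 0.85373846 = -0.141.
Therefore phi_{33} = -0.1410.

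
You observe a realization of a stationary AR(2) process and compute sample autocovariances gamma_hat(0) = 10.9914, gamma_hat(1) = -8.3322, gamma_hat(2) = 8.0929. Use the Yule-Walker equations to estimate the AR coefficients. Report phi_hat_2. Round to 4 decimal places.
\hat\phi_{2} = 0.3800

The Yule-Walker equations for an AR(p) process read, in matrix form,
  Gamma_p phi = r_p,   with   (Gamma_p)_{ij} = gamma(|i - j|),
                       (r_p)_i = gamma(i),   i,j = 1..p.
Substitute the sample gammas (Toeplitz matrix and right-hand side of size 2):
  Gamma_p = [[10.9914, -8.3322], [-8.3322, 10.9914]]
  r_p     = [-8.3322, 8.0929]
Written out:
  10.9914 phi_1 - 8.3322 phi_2 = -8.3322
  -8.3322 phi_1 + 10.9914 phi_2 = 8.0929
Solve by Cramer's rule:
  det = gamma(0)^2 - gamma(1)^2 = (10.9914)^2 - (-8.3322)^2 = 120.81087396 - 69.42555684 = 51.38531712
  phi_hat_1 = [gamma(1) gamma(0) - gamma(1) gamma(2)] / det = [(-8.3322)(10.9914) - (-8.3322)(8.0929)] / 51.38531712 = -24.1508817 / 51.38531712 = -0.47
  phi_hat_2 = [gamma(0) gamma(2) - gamma(1)^2] / det = [(10.9914)(8.0929) - (-8.3322)^2] / 51.38531712 = 19.52674422 / 51.38531712 = 0.38
So phi_hat = [-0.4700, 0.3800].
Therefore phi_hat_2 = 0.3800.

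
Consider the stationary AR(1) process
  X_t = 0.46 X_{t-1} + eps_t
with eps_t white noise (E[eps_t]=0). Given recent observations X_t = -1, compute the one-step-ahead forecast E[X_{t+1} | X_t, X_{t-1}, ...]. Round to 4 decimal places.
E[X_{t+1} \mid \mathcal F_t] = -0.4600

For an AR(p) model X_t = c + sum_i phi_i X_{t-i} + eps_t, the
one-step-ahead conditional mean is
  E[X_{t+1} | X_t, ...] = c + sum_i phi_i X_{t+1-i}.
Substitute known values:
  E[X_{t+1} | ...] = (0.46) * (-1)
                   = -0.4600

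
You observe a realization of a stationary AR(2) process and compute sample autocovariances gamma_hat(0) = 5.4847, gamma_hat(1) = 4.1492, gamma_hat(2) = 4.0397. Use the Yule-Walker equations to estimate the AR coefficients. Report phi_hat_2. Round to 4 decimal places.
\hat\phi_{2} = 0.3840

The Yule-Walker equations for an AR(p) process read, in matrix form,
  Gamma_p phi = r_p,   with   (Gamma_p)_{ij} = gamma(|i - j|),
                       (r_p)_i = gamma(i),   i,j = 1..p.
Substitute the sample gammas (Toeplitz matrix and right-hand side of size 2):
  Gamma_p = [[5.4847, 4.1492], [4.1492, 5.4847]]
  r_p     = [4.1492, 4.0397]
Written out:
  5.4847 phi_1 + 4.1492 phi_2 = 4.1492
  4.1492 phi_1 + 5.4847 phi_2 = 4.0397
Solve by Cramer's rule:
  det = gamma(0)^2 - gamma(1)^2 = (5.4847)^2 - (4.1492)^2 = 30.08193409 - 17.21586064 = 12.86607345
  phi_hat_1 = [gamma(1) gamma(0) - gamma(1) gamma(2)] / det = [(4.1492)(5.4847) - (4.1492)(4.0397)] / 12.86607345 = 5.995594 / 12.86607345 = 0.466
  phi_hat_2 = [gamma(0) gamma(2) - gamma(1)^2] / det = [(5.4847)(4.0397) - (4.1492)^2] / 12.86607345 = 4.94068195 / 12.86607345 = 0.384
So phi_hat = [0.4660, 0.3840].
Therefore phi_hat_2 = 0.3840.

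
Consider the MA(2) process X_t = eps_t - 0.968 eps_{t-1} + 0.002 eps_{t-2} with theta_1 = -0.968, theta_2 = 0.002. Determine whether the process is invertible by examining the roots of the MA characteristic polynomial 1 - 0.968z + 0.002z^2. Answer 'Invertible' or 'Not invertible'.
\text{Invertible}

The MA(q) characteristic polynomial is P(z) = 1 - 0.968z + 0.002z^2.
Invertibility requires all roots to lie outside the unit circle, i.e. |z| > 1 for every root.
Set 1 + (-0.968) z + (0.002) z^2 = 0, i.e. a z^2 + b z + c = 0 with a = 0.002, b = -0.968, c = 1.
Discriminant D = b^2 - 4ac = (-0.968)^2 - 4*(0.002)*1 = 0.937024 - (0.008) = 0.929024.
D >= 0, so the roots are real: z = (-b +/- sqrt(D)) / (2a) = (0.968 +/- 0.963859) / (0.004).
  z_1 = (0.968 + 0.963859) / (0.004) = 482.9647,   |z_1| = 482.9647.
  z_2 = (0.968 - 0.963859) / (0.004) = 1.0353,   |z_2| = 1.0353.
Moduli of all roots: 482.9647, 1.0353.
All moduli strictly greater than 1? Yes.
Verdict: Invertible.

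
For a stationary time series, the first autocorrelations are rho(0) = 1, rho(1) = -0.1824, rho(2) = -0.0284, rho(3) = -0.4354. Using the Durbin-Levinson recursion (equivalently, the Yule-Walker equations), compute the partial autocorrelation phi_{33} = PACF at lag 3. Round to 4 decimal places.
\phi_{33} = -0.4700

The PACF at lag k is phi_{kk}, the last component of the solution
to the Yule-Walker system G_k phi = r_k where
  (G_k)_{ij} = rho(|i - j|), (r_k)_i = rho(i), i,j = 1..k.
Equivalently, Durbin-Levinson gives phi_{kk} iteratively:
  phi_{11} = rho(1)
  phi_{kk} = [rho(k) - sum_{j=1..k-1} phi_{k-1,j} rho(k-j)]
            / [1 - sum_{j=1..k-1} phi_{k-1,j} rho(j)],
  phi_{k,j} = phi_{k-1,j} - phi_{kk} phi_{k-1,k-j},  j = 1..k-1.
Step k = 1:
  phi_11 = rho(1) = -0.1824.
Step k = 2:
  phi_22 = [rho(2) - phi_11 rho(1)] / [1 - phi_11 rho(1)] = [-0.0284 - (-0.1824)(-0.1824)] / [1 - (-0.1824)(-0.1824)]
         = -0.06166976 / 0.96673024 = -0.063792.
  Update: phi_21 = phi_11 - phi_22 phi_11 = -0.1824 - (-0.063792)(-0.1824) = -0.194036.
Step k = 3:
  phi_33 = [rho(3) - phi_21 rho(2) - phi_22 rho(1)] / [1 - phi_21 rho(1) - phi_22 rho(2)]
    numerator   = -0.4354 - (-0.194036)(-0.0284) - (-0.063792)(-0.1824) = -0.45254629
    denominator = 1 - (-0.194036)(-0.1824) - (-0.063792)(-0.0284) = 0.9627962
  phi_33 = -0.45254629 / 0.9627962 = -0.47.
Therefore phi_{33} = -0.4700.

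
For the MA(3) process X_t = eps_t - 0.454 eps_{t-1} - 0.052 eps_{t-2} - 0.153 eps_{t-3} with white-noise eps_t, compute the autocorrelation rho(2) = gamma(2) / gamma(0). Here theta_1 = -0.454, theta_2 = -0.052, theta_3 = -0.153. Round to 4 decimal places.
\rho(2) = 0.0142

For an MA(q) process with theta_0 = 1, the autocovariance is
  gamma(k) = sigma^2 * sum_{i=0..q-k} theta_i * theta_{i+k},
and rho(k) = gamma(k) / gamma(0). Sigma^2 cancels.
  numerator   = (1)*(-0.052) + (-0.454)*(-0.153) = 0.017462.
  denominator = (1)^2 + (-0.454)^2 + (-0.052)^2 + (-0.153)^2 = 1.232229.
  rho(2) = 0.017462 / 1.232229 = 0.0142.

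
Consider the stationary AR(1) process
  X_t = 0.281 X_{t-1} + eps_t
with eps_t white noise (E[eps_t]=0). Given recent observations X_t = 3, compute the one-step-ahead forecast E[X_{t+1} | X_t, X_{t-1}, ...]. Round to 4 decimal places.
E[X_{t+1} \mid \mathcal F_t] = 0.8430

For an AR(p) model X_t = c + sum_i phi_i X_{t-i} + eps_t, the
one-step-ahead conditional mean is
  E[X_{t+1} | X_t, ...] = c + sum_i phi_i X_{t+1-i}.
Substitute known values:
  E[X_{t+1} | ...] = (0.281) * (3)
                   = 0.8430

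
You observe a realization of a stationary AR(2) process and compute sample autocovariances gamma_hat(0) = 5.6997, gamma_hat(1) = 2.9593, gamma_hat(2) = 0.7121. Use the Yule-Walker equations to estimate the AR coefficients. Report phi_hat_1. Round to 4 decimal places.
\hat\phi_{1} = 0.6220

The Yule-Walker equations for an AR(p) process read, in matrix form,
  Gamma_p phi = r_p,   with   (Gamma_p)_{ij} = gamma(|i - j|),
                       (r_p)_i = gamma(i),   i,j = 1..p.
Substitute the sample gammas (Toeplitz matrix and right-hand side of size 2):
  Gamma_p = [[5.6997, 2.9593], [2.9593, 5.6997]]
  r_p     = [2.9593, 0.7121]
Written out:
  5.6997 phi_1 + 2.9593 phi_2 = 2.9593
  2.9593 phi_1 + 5.6997 phi_2 = 0.7121
Solve by Cramer's rule:
  det = gamma(0)^2 - gamma(1)^2 = (5.6997)^2 - (2.9593)^2 = 32.48658009 - 8.75745649 = 23.7291236
  phi_hat_1 = [gamma(1) gamma(0) - gamma(1) gamma(2)] / det = [(2.9593)(5.6997) - (2.9593)(0.7121)] / 23.7291236 = 14.75980468 / 23.7291236 = 0.622
  phi_hat_2 = [gamma(0) gamma(2) - gamma(1)^2] / det = [(5.6997)(0.7121) - (2.9593)^2] / 23.7291236 = -4.69870012 / 23.7291236 = -0.198
So phi_hat = [0.6220, -0.1980].
Therefore phi_hat_1 = 0.6220.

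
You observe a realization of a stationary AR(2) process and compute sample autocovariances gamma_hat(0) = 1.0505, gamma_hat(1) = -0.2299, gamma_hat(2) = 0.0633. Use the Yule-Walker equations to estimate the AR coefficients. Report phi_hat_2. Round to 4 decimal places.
\hat\phi_{2} = 0.0130

The Yule-Walker equations for an AR(p) process read, in matrix form,
  Gamma_p phi = r_p,   with   (Gamma_p)_{ij} = gamma(|i - j|),
                       (r_p)_i = gamma(i),   i,j = 1..p.
Substitute the sample gammas (Toeplitz matrix and right-hand side of size 2):
  Gamma_p = [[1.0505, -0.2299], [-0.2299, 1.0505]]
  r_p     = [-0.2299, 0.0633]
Written out:
  1.0505 phi_1 - 0.2299 phi_2 = -0.2299
  -0.2299 phi_1 + 1.0505 phi_2 = 0.0633
Solve by Cramer's rule:
  det = gamma(0)^2 - gamma(1)^2 = (1.0505)^2 - (-0.2299)^2 = 1.10355025 - 0.05285401 = 1.05069624
  phi_hat_1 = [gamma(1) gamma(0) - gamma(1) gamma(2)] / det = [(-0.2299)(1.0505) - (-0.2299)(0.0633)] / 1.05069624 = -0.22695728 / 1.05069624 = -0.216
  phi_hat_2 = [gamma(0) gamma(2) - gamma(1)^2] / det = [(1.0505)(0.0633) - (-0.2299)^2] / 1.05069624 = 0.01364264 / 1.05069624 = 0.013
So phi_hat = [-0.2160, 0.0130].
Therefore phi_hat_2 = 0.0130.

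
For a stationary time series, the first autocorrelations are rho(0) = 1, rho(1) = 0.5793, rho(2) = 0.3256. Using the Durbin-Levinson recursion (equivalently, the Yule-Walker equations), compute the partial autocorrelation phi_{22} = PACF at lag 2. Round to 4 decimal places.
\phi_{22} = -0.0150

The PACF at lag k is phi_{kk}, the last component of the solution
to the Yule-Walker system G_k phi = r_k where
  (G_k)_{ij} = rho(|i - j|), (r_k)_i = rho(i), i,j = 1..k.
Equivalently, Durbin-Levinson gives phi_{kk} iteratively:
  phi_{11} = rho(1)
  phi_{kk} = [rho(k) - sum_{j=1..k-1} phi_{k-1,j} rho(k-j)]
            / [1 - sum_{j=1..k-1} phi_{k-1,j} rho(j)],
  phi_{k,j} = phi_{k-1,j} - phi_{kk} phi_{k-1,k-j},  j = 1..k-1.
Step k = 1:
  phi_11 = rho(1) = 0.5793.
Step k = 2:
  phi_22 = [rho(2) - phi_11 rho(1)] / [1 - phi_11 rho(1)] = [0.3256 - (0.5793)(0.5793)] / [1 - (0.5793)(0.5793)]
         = -0.00998849 / 0.66441151 = -0.015.
Therefore phi_{22} = -0.0150.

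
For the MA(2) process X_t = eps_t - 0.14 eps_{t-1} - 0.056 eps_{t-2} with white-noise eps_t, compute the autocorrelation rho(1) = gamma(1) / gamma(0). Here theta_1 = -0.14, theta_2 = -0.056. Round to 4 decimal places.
\rho(1) = -0.1292

For an MA(q) process with theta_0 = 1, the autocovariance is
  gamma(k) = sigma^2 * sum_{i=0..q-k} theta_i * theta_{i+k},
and rho(k) = gamma(k) / gamma(0). Sigma^2 cancels.
  numerator   = (1)*(-0.14) + (-0.14)*(-0.056) = -0.13216.
  denominator = (1)^2 + (-0.14)^2 + (-0.056)^2 = 1.022736.
  rho(1) = -0.13216 / 1.022736 = -0.1292.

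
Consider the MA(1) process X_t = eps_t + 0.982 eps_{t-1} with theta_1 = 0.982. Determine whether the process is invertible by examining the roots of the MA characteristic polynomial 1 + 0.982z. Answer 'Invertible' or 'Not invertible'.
\text{Invertible}

The MA(q) characteristic polynomial is P(z) = 1 + 0.982z.
Invertibility requires all roots to lie outside the unit circle, i.e. |z| > 1 for every root.
This is linear in z: 1 + (0.982) z = 0  =>  z = -1/(0.982) = -1.01833,  |z| = 1.01833.
Moduli of all roots: 1.0183.
All moduli strictly greater than 1? Yes.
Verdict: Invertible.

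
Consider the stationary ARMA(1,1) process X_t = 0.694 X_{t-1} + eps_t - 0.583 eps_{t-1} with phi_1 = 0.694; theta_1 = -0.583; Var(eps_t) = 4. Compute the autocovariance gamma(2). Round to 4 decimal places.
\gamma(2) = 0.3539

Multiply the model equation by X_{t-k} and take expectations. With theta_0 = psi_0 = 1 and psi_j the MA(infinity) weights, this gives
  gamma(k) - sum_i phi_i gamma(k-i) = c_k,
  c_k = sigma^2 * sum_{j=k..q} theta_j psi_{j-k}   (c_k = 0 for k > q),
using gamma(-m) = gamma(m).
psi-weights needed (psi_j = theta_j + sum_i phi_i psi_{j-i}):
  psi_1 = theta_1 + phi_1 = -0.583 + (0.694) = 0.111
Right-hand sides:
  c_0 = sigma^2 (1 + theta_1 psi_1) = 4 * (1 + (-0.583)(0.111)) = 4 * 0.935287 = 3.741148
  c_1 = sigma^2 theta_1 = 4 * (-0.583) = -2.332
  c_2 = 0
Equations for k = 0 and k = 1 (AR order 1):
  gamma(0) = phi_1 gamma(1) + c_0
  gamma(1) = phi_1 gamma(0) + c_1
Substituting the second into the first: gamma(0) (1 - phi_1^2) = c_0 + phi_1 c_1, so
  gamma(0) = (c_0 + phi_1 c_1) / (1 - phi_1^2) = (3.741148 + (0.694)(-2.332)) / (1 - (0.694)^2) = 2.12274 / 0.518364 = 4.095076.
  gamma(1) = phi_1 gamma(0) + c_1 = (0.694)(4.095076) + (-2.332) = 0.509983.
For k = 2 (> q): gamma(2) = phi_1 gamma(1) = (0.694)(0.509983) = 0.353928.
Therefore gamma(2) = 0.3539 (to 4 decimal places).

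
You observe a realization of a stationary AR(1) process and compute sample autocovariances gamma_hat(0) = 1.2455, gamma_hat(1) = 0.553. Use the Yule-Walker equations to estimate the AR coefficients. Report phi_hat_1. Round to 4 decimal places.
\hat\phi_{1} = 0.4440

The Yule-Walker equations for an AR(p) process read, in matrix form,
  Gamma_p phi = r_p,   with   (Gamma_p)_{ij} = gamma(|i - j|),
                       (r_p)_i = gamma(i),   i,j = 1..p.
Substitute the sample gammas (Toeplitz matrix and right-hand side of size 1):
  Gamma_p = [[1.2455]]
  r_p     = [0.553]
With p = 1 this is the single equation gamma(0) phi_1 = gamma(1):
  phi_hat_1 = gamma(1) / gamma(0) = 0.553 / 1.2455 = 0.4440.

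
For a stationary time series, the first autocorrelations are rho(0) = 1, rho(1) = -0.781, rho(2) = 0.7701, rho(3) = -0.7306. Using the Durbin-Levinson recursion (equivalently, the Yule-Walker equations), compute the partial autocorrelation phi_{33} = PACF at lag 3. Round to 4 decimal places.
\phi_{33} = -0.1709

The PACF at lag k is phi_{kk}, the last component of the solution
to the Yule-Walker system G_k phi = r_k where
  (G_k)_{ij} = rho(|i - j|), (r_k)_i = rho(i), i,j = 1..k.
Equivalently, Durbin-Levinson gives phi_{kk} iteratively:
  phi_{11} = rho(1)
  phi_{kk} = [rho(k) - sum_{j=1..k-1} phi_{k-1,j} rho(k-j)]
            / [1 - sum_{j=1..k-1} phi_{k-1,j} rho(j)],
  phi_{k,j} = phi_{k-1,j} - phi_{kk} phi_{k-1,k-j},  j = 1..k-1.
Step k = 1:
  phi_11 = rho(1) = -0.781.
Step k = 2:
  phi_22 = [rho(2) - phi_11 rho(1)] / [1 - phi_11 rho(1)] = [0.7701 - (-0.781)(-0.781)] / [1 - (-0.781)(-0.781)]
         = 0.160139 / 0.390039 = 0.410572.
  Update: phi_21 = phi_11 - phi_22 phi_11 = -0.781 - (0.410572)(-0.781) = -0.460343.
Step k = 3:
  phi_33 = [rho(3) - phi_21 rho(2) - phi_22 rho(1)] / [1 - phi_21 rho(1) - phi_22 rho(2)]
    numerator   = -0.7306 - (-0.460343)(0.7701) - (0.410572)(-0.781) = -0.05543296
    denominator = 1 - (-0.460343)(-0.781) - (0.410572)(0.7701) = 0.32429045
  phi_33 = -0.05543296 / 0.32429045 = -0.1709.
Therefore phi_{33} = -0.1709.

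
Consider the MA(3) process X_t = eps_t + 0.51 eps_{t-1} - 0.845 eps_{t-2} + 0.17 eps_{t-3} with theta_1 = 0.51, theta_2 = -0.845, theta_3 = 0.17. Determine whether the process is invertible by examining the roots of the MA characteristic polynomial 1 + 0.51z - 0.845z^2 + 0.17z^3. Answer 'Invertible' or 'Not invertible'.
\text{Not invertible}

The MA(q) characteristic polynomial is P(z) = 1 + 0.51z - 0.845z^2 + 0.17z^3.
Invertibility requires all roots to lie outside the unit circle, i.e. |z| > 1 for every root.
Degree 3: look for a simple real root z0 first, then factor out (1 - z/z0) and solve the remaining quadratic.
Testing z0 = 2: P(2) = 1 + (0.51)(2) + (-0.845)(2)^2 + (0.17)(2)^3
  = 1 + (1.02) + (-3.38) + (1.36) = 0.  So z_0 = 2 is a root, |z_0| = 2.
Divide out the factor (1 - 0.5 z) = (1 - z/z0) (since 1/z0 = 0.5):
  P(z) = (1 - 0.5 z)(1 + (1.01) z + (-0.34) z^2)
  [check: z-coef 1.01 - (0.5) = 0.51; z^2-coef -0.34 - (0.5)(1.01) = -0.845; z^3-coef -(0.5)(-0.34) = 0.17.]
Remaining roots from the quadratic factor 1 + (1.01) z + (-0.34) z^2:
  Set 1 + (1.01) z + (-0.34) z^2 = 0, i.e. a z^2 + b z + c = 0 with a = -0.34, b = 1.01, c = 1.
  Discriminant D = b^2 - 4ac = (1.01)^2 - 4*(-0.34)*1 = 1.0201 - (-1.36) = 2.3801.
  D >= 0, so the roots are real: z = (-b +/- sqrt(D)) / (2a) = (-1.01 +/- 1.542757) / (-0.68).
    z_1 = (-1.01 + 1.542757) / (-0.68) = -0.7835,   |z_1| = 0.7835.
    z_2 = (-1.01 - 1.542757) / (-0.68) = 3.7541,   |z_2| = 3.7541.
Moduli of all roots: 2.0000, 0.7835, 3.7541.
All moduli strictly greater than 1? No.
Verdict: Not invertible.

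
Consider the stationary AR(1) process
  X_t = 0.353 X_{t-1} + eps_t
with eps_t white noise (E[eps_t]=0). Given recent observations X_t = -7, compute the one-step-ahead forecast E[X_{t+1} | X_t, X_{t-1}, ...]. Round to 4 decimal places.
E[X_{t+1} \mid \mathcal F_t] = -2.4710

For an AR(p) model X_t = c + sum_i phi_i X_{t-i} + eps_t, the
one-step-ahead conditional mean is
  E[X_{t+1} | X_t, ...] = c + sum_i phi_i X_{t+1-i}.
Substitute known values:
  E[X_{t+1} | ...] = (0.353) * (-7)
                   = -2.4710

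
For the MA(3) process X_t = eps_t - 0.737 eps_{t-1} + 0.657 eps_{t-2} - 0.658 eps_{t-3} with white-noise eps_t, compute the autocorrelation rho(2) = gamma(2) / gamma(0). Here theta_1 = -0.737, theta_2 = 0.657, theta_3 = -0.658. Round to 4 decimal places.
\rho(2) = 0.4743

For an MA(q) process with theta_0 = 1, the autocovariance is
  gamma(k) = sigma^2 * sum_{i=0..q-k} theta_i * theta_{i+k},
and rho(k) = gamma(k) / gamma(0). Sigma^2 cancels.
  numerator   = (1)*(0.657) + (-0.737)*(-0.658) = 1.141946.
  denominator = (1)^2 + (-0.737)^2 + (0.657)^2 + (-0.658)^2 = 2.407782.
  rho(2) = 1.141946 / 2.407782 = 0.4743.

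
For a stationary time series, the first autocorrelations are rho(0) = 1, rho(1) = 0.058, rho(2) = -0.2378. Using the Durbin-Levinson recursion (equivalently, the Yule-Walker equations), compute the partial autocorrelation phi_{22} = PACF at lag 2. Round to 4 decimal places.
\phi_{22} = -0.2420

The PACF at lag k is phi_{kk}, the last component of the solution
to the Yule-Walker system G_k phi = r_k where
  (G_k)_{ij} = rho(|i - j|), (r_k)_i = rho(i), i,j = 1..k.
Equivalently, Durbin-Levinson gives phi_{kk} iteratively:
  phi_{11} = rho(1)
  phi_{kk} = [rho(k) - sum_{j=1..k-1} phi_{k-1,j} rho(k-j)]
            / [1 - sum_{j=1..k-1} phi_{k-1,j} rho(j)],
  phi_{k,j} = phi_{k-1,j} - phi_{kk} phi_{k-1,k-j},  j = 1..k-1.
Step k = 1:
  phi_11 = rho(1) = 0.058.
Step k = 2:
  phi_22 = [rho(2) - phi_11 rho(1)] / [1 - phi_11 rho(1)] = [-0.2378 - (0.058)(0.058)] / [1 - (0.058)(0.058)]
         = -0.241164 / 0.996636 = -0.242.
Therefore phi_{22} = -0.2420.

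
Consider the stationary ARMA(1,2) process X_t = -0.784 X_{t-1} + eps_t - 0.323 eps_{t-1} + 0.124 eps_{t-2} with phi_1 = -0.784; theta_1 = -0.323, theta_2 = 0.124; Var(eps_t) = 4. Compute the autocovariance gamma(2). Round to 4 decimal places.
\gamma(2) = 13.6882

Multiply the model equation by X_{t-k} and take expectations. With theta_0 = psi_0 = 1 and psi_j the MA(infinity) weights, this gives
  gamma(k) - sum_i phi_i gamma(k-i) = c_k,
  c_k = sigma^2 * sum_{j=k..q} theta_j psi_{j-k}   (c_k = 0 for k > q),
using gamma(-m) = gamma(m).
psi-weights needed (psi_j = theta_j + sum_i phi_i psi_{j-i}):
  psi_1 = theta_1 + phi_1 = -0.323 + (-0.784) = -1.107
  psi_2 = theta_2 + phi_1 psi_1 = 0.124 + (-0.784)(-1.107) = 0.991888
Right-hand sides:
  c_0 = sigma^2 (1 + theta_1 psi_1 + theta_2 psi_2) = 4 * (1 + (-0.323)(-1.107) + (0.124)(0.991888)) = 4 * 1.480555 = 5.92222
  c_1 = sigma^2 (theta_1 + theta_2 psi_1) = 4 * (-0.323 + (0.124)(-1.107)) = -1.841072
  c_2 = sigma^2 theta_2 = 4 * (0.124) = 0.496
Equations for k = 0 and k = 1 (AR order 1):
  gamma(0) = phi_1 gamma(1) + c_0
  gamma(1) = phi_1 gamma(0) + c_1
Substituting the second into the first: gamma(0) (1 - phi_1^2) = c_0 + phi_1 c_1, so
  gamma(0) = (c_0 + phi_1 c_1) / (1 - phi_1^2) = (5.92222 + (-0.784)(-1.841072)) / (1 - (-0.784)^2) = 7.365621 / 0.385344 = 19.114404.
  gamma(1) = phi_1 gamma(0) + c_1 = (-0.784)(19.114404) + (-1.841072) = -16.826765.
For k = 2: gamma(2) = phi_1 gamma(1) + c_2
  = (-0.784)(-16.826765) + (0.496) = 13.688184.
Therefore gamma(2) = 13.6882 (to 4 decimal places).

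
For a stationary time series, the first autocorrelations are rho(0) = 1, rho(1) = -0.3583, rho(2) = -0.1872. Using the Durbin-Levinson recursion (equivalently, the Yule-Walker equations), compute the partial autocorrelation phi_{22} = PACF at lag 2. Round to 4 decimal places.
\phi_{22} = -0.3621

The PACF at lag k is phi_{kk}, the last component of the solution
to the Yule-Walker system G_k phi = r_k where
  (G_k)_{ij} = rho(|i - j|), (r_k)_i = rho(i), i,j = 1..k.
Equivalently, Durbin-Levinson gives phi_{kk} iteratively:
  phi_{11} = rho(1)
  phi_{kk} = [rho(k) - sum_{j=1..k-1} phi_{k-1,j} rho(k-j)]
            / [1 - sum_{j=1..k-1} phi_{k-1,j} rho(j)],
  phi_{k,j} = phi_{k-1,j} - phi_{kk} phi_{k-1,k-j},  j = 1..k-1.
Step k = 1:
  phi_11 = rho(1) = -0.3583.
Step k = 2:
  phi_22 = [rho(2) - phi_11 rho(1)] / [1 - phi_11 rho(1)] = [-0.1872 - (-0.3583)(-0.3583)] / [1 - (-0.3583)(-0.3583)]
         = -0.31557889 / 0.87162111 = -0.3621.
Therefore phi_{22} = -0.3621.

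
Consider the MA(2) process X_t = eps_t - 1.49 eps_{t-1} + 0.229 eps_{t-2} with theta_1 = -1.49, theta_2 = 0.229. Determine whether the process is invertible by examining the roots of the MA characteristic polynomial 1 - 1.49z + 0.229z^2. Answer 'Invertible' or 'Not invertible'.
\text{Not invertible}

The MA(q) characteristic polynomial is P(z) = 1 - 1.49z + 0.229z^2.
Invertibility requires all roots to lie outside the unit circle, i.e. |z| > 1 for every root.
Set 1 + (-1.49) z + (0.229) z^2 = 0, i.e. a z^2 + b z + c = 0 with a = 0.229, b = -1.49, c = 1.
Discriminant D = b^2 - 4ac = (-1.49)^2 - 4*(0.229)*1 = 2.2201 - (0.916) = 1.3041.
D >= 0, so the roots are real: z = (-b +/- sqrt(D)) / (2a) = (1.49 +/- 1.141972) / (0.458).
  z_1 = (1.49 + 1.141972) / (0.458) = 5.7467,   |z_1| = 5.7467.
  z_2 = (1.49 - 1.141972) / (0.458) = 0.7599,   |z_2| = 0.7599.
Moduli of all roots: 5.7467, 0.7599.
All moduli strictly greater than 1? No.
Verdict: Not invertible.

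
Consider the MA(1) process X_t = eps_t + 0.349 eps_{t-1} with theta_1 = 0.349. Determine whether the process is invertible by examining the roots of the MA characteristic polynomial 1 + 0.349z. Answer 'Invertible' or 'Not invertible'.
\text{Invertible}

The MA(q) characteristic polynomial is P(z) = 1 + 0.349z.
Invertibility requires all roots to lie outside the unit circle, i.e. |z| > 1 for every root.
This is linear in z: 1 + (0.349) z = 0  =>  z = -1/(0.349) = -2.86533,  |z| = 2.86533.
Moduli of all roots: 2.8653.
All moduli strictly greater than 1? Yes.
Verdict: Invertible.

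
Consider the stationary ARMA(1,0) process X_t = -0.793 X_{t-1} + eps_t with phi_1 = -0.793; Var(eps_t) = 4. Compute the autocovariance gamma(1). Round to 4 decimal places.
\gamma(1) = -8.5464

Multiply the model equation by X_{t-k} and take expectations. With theta_0 = psi_0 = 1 and psi_j the MA(infinity) weights, this gives
  gamma(k) - sum_i phi_i gamma(k-i) = c_k,
  c_k = sigma^2 * sum_{j=k..q} theta_j psi_{j-k}   (c_k = 0 for k > q),
using gamma(-m) = gamma(m).
Pure AR (q = 0): c_0 = sigma^2 = 4, c_k = 0 for k >= 1.
Equations for k = 0 and k = 1 (AR order 1):
  gamma(0) = phi_1 gamma(1) + c_0
  gamma(1) = phi_1 gamma(0) + c_1
Substituting the second into the first: gamma(0) (1 - phi_1^2) = c_0 + phi_1 c_1, so
  gamma(0) = c_0 / (1 - phi_1^2) = 4 / (1 - (-0.793)^2) = 4 / 0.371151 = 10.777285.
  gamma(1) = phi_1 gamma(0) = (-0.793)(10.777285) = -8.546387.
Therefore gamma(1) = -8.5464 (to 4 decimal places).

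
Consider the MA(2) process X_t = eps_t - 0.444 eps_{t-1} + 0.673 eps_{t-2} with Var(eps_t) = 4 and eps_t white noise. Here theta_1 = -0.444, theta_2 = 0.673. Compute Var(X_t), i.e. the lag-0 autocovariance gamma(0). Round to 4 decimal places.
\gamma(0) = 6.6003

For an MA(q) process X_t = eps_t + sum_i theta_i eps_{t-i} with
Var(eps_t) = sigma^2, the variance is
  gamma(0) = sigma^2 * (1 + sum_i theta_i^2).
  sum_i theta_i^2 = (-0.444)^2 + (0.673)^2 = 0.197136 + 0.452929 = 0.650065.
  gamma(0) = 4 * (1 + 0.650065) = 4 * 1.650065 = 6.60026, which rounds to 6.6003.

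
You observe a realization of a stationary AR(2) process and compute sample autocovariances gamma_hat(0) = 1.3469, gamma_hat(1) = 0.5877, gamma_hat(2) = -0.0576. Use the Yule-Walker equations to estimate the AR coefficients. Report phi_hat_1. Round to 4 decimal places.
\hat\phi_{1} = 0.5620

The Yule-Walker equations for an AR(p) process read, in matrix form,
  Gamma_p phi = r_p,   with   (Gamma_p)_{ij} = gamma(|i - j|),
                       (r_p)_i = gamma(i),   i,j = 1..p.
Substitute the sample gammas (Toeplitz matrix and right-hand side of size 2):
  Gamma_p = [[1.3469, 0.5877], [0.5877, 1.3469]]
  r_p     = [0.5877, -0.0576]
Written out:
  1.3469 phi_1 + 0.5877 phi_2 = 0.5877
  0.5877 phi_1 + 1.3469 phi_2 = -0.0576
Solve by Cramer's rule:
  det = gamma(0)^2 - gamma(1)^2 = (1.3469)^2 - (0.5877)^2 = 1.81413961 - 0.34539129 = 1.46874832
  phi_hat_1 = [gamma(1) gamma(0) - gamma(1) gamma(2)] / det = [(0.5877)(1.3469) - (0.5877)(-0.0576)] / 1.46874832 = 0.82542465 / 1.46874832 = 0.562
  phi_hat_2 = [gamma(0) gamma(2) - gamma(1)^2] / det = [(1.3469)(-0.0576) - (0.5877)^2] / 1.46874832 = -0.42297273 / 1.46874832 = -0.288
So phi_hat = [0.5620, -0.2880].
Therefore phi_hat_1 = 0.5620.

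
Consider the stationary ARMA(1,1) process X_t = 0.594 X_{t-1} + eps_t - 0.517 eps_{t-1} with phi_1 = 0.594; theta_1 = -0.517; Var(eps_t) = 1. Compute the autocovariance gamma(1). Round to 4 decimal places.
\gamma(1) = 0.0824

Multiply the model equation by X_{t-k} and take expectations. With theta_0 = psi_0 = 1 and psi_j the MA(infinity) weights, this gives
  gamma(k) - sum_i phi_i gamma(k-i) = c_k,
  c_k = sigma^2 * sum_{j=k..q} theta_j psi_{j-k}   (c_k = 0 for k > q),
using gamma(-m) = gamma(m).
psi-weights needed (psi_j = theta_j + sum_i phi_i psi_{j-i}):
  psi_1 = theta_1 + phi_1 = -0.517 + (0.594) = 0.077
Right-hand sides:
  c_0 = sigma^2 (1 + theta_1 psi_1) = 1 * (1 + (-0.517)(0.077)) = 1 * 0.960191 = 0.960191
  c_1 = sigma^2 theta_1 = 1 * (-0.517) = -0.517
  c_2 = 0
Equations for k = 0 and k = 1 (AR order 1):
  gamma(0) = phi_1 gamma(1) + c_0
  gamma(1) = phi_1 gamma(0) + c_1
Substituting the second into the first: gamma(0) (1 - phi_1^2) = c_0 + phi_1 c_1, so
  gamma(0) = (c_0 + phi_1 c_1) / (1 - phi_1^2) = (0.960191 + (0.594)(-0.517)) / (1 - (0.594)^2) = 0.653093 / 0.647164 = 1.009162.
  gamma(1) = phi_1 gamma(0) + c_1 = (0.594)(1.009162) + (-0.517) = 0.082442.
Therefore gamma(1) = 0.0824 (to 4 decimal places).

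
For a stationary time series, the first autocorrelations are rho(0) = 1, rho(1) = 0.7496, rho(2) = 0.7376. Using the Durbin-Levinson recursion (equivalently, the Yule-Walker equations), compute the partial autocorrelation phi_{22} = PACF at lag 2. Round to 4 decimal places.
\phi_{22} = 0.4010

The PACF at lag k is phi_{kk}, the last component of the solution
to the Yule-Walker system G_k phi = r_k where
  (G_k)_{ij} = rho(|i - j|), (r_k)_i = rho(i), i,j = 1..k.
Equivalently, Durbin-Levinson gives phi_{kk} iteratively:
  phi_{11} = rho(1)
  phi_{kk} = [rho(k) - sum_{j=1..k-1} phi_{k-1,j} rho(k-j)]
            / [1 - sum_{j=1..k-1} phi_{k-1,j} rho(j)],
  phi_{k,j} = phi_{k-1,j} - phi_{kk} phi_{k-1,k-j},  j = 1..k-1.
Step k = 1:
  phi_11 = rho(1) = 0.7496.
Step k = 2:
  phi_22 = [rho(2) - phi_11 rho(1)] / [1 - phi_11 rho(1)] = [0.7376 - (0.7496)(0.7496)] / [1 - (0.7496)(0.7496)]
         = 0.17569984 / 0.43809984 = 0.401.
Therefore phi_{22} = 0.4010.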